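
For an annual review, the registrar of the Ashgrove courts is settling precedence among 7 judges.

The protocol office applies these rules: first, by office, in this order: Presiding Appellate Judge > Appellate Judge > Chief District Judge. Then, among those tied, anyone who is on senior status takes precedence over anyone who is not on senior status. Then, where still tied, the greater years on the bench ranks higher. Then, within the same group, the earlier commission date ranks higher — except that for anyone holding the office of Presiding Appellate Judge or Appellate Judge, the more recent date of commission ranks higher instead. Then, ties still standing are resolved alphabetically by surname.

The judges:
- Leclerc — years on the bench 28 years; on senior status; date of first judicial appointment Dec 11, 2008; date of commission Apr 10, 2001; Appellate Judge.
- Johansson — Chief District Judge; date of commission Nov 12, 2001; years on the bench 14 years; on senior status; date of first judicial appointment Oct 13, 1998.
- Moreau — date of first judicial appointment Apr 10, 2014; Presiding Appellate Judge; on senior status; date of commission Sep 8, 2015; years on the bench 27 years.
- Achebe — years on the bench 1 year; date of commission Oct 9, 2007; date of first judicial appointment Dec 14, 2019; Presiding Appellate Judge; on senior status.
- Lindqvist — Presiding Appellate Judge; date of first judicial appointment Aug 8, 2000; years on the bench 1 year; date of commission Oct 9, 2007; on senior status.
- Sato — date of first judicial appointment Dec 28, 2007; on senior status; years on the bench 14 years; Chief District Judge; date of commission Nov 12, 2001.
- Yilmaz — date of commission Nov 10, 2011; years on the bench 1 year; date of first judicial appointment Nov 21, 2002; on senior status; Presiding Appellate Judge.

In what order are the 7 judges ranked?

By office: Moreau, Yilmaz, Achebe and Lindqvist (Presiding Appellate Judge); then Leclerc (Appellate Judge); then Johansson and Sato (Chief District Judge).
Moreau, Yilmaz, Achebe and Lindqvist are each on senior status, so the next rule applies.
Among Moreau, Yilmaz, Achebe and Lindqvist, by years on the bench (higher first): Moreau (27 years) before Yilmaz, Achebe and Lindqvist (1 year).
Among Yilmaz, Achebe and Lindqvist, by date of commission (later first) (reversed rule for this group): Yilmaz (Nov 10, 2011) before Achebe and Lindqvist (Oct 9, 2007).
Among Achebe and Lindqvist, alphabetically by surname: Achebe before Lindqvist.
Johansson and Sato are each on senior status, so the next rule applies.
Johansson and Sato both have years on the bench 14 years, so the next rule applies.
Johansson and Sato both have date of commission Nov 12, 2001, so the next rule applies.
Among Johansson and Sato, alphabetically by surname: Johansson before Sato.
Full order: Moreau, Yilmaz, Achebe, Lindqvist, Leclerc, Johansson, Sato.

Moreau, Yilmaz, Achebe, Lindqvist, Leclerc, Johansson, Sato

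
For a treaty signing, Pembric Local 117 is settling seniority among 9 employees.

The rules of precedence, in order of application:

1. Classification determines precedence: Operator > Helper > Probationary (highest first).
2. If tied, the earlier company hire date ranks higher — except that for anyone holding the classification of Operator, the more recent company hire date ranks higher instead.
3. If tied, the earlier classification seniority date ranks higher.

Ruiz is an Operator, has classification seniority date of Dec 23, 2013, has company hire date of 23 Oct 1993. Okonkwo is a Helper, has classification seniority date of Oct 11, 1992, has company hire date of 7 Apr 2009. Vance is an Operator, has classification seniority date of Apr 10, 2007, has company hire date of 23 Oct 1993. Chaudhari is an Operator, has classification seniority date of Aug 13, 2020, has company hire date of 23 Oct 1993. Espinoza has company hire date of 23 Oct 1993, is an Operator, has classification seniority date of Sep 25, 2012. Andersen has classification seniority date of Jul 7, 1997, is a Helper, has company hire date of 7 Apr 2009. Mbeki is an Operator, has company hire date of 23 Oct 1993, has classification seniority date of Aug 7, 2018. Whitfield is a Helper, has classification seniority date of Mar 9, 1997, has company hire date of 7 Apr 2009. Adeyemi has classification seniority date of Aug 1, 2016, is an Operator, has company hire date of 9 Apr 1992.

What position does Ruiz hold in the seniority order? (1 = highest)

By classification: Vance, Espinoza, Ruiz, Mbeki, Chaudhari and Adeyemi (Operator); then Okonkwo, Whitfield and Andersen (Helper).
Among Vance, Espinoza, Ruiz, Mbeki, Chaudhari and Adeyemi, by company hire date (later first) (reversed rule for this group): Vance, Espinoza, Ruiz, Mbeki and Chaudhari (23 Oct 1993) before Adeyemi (9 Apr 1992).
Among Vance, Espinoza, Ruiz, Mbeki and Chaudhari, by classification seniority date (earlier first): Vance (Apr 10, 2007) before Espinoza (Sep 25, 2012) before Ruiz (Dec 23, 2013) before Mbeki (Aug 7, 2018) before Chaudhari (Aug 13, 2020).
Okonkwo, Whitfield and Andersen all have company hire date 7 Apr 2009, so the next rule applies.
Among Okonkwo, Whitfield and Andersen, by classification seniority date (earlier first): Okonkwo (Oct 11, 1992) before Whitfield (Mar 9, 1997) before Andersen (Jul 7, 1997).
Order: Vance, Espinoza, Ruiz, Mbeki, Chaudhari, Adeyemi, Okonkwo, Whitfield, Andersen. So position 3.

3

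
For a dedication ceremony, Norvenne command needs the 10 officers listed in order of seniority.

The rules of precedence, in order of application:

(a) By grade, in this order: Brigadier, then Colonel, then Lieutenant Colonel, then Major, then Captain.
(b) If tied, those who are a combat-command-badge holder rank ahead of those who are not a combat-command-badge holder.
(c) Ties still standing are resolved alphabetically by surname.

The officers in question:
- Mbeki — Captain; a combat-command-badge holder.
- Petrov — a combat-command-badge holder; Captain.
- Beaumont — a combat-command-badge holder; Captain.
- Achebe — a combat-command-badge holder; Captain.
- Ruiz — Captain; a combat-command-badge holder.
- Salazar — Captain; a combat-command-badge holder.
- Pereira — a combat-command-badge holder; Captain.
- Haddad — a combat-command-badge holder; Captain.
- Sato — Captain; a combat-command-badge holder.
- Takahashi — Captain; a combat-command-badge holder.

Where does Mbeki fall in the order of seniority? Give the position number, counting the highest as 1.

4

By grade: Achebe, Beaumont, Haddad, Mbeki, Pereira, Petrov, Ruiz, Salazar, Sato and Takahashi (Captain).
Achebe, Beaumont, Haddad, Mbeki, Pereira, Petrov, Ruiz, Salazar, Sato and Takahashi are each a combat-command-badge holder, so the next rule applies.
Among Achebe, Beaumont, Haddad, Mbeki, Pereira, Petrov, Ruiz, Salazar, Sato and Takahashi, alphabetically by surname: Achebe before Beaumont before Haddad before Mbeki before Pereira before Petrov before Ruiz before Salazar before Sato before Takahashi.
Order: Achebe, Beaumont, Haddad, Mbeki, Pereira, Petrov, Ruiz, Salazar, Sato, Takahashi. So position 4.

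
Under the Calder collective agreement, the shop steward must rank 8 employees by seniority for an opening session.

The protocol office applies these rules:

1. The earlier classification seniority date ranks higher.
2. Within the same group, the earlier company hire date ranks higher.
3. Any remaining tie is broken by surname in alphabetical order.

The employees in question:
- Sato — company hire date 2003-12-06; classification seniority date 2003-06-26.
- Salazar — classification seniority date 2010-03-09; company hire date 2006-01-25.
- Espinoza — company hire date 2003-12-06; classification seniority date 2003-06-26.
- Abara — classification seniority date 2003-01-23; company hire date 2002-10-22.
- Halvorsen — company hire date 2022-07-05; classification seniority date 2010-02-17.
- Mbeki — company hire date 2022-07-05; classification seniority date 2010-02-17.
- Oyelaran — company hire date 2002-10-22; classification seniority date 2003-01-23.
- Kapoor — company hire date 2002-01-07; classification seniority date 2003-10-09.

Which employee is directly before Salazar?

Mbeki

By classification seniority date (earlier first): Abara and Oyelaran (both 2003-01-23); then Espinoza and Sato (both 2003-06-26); then Kapoor (2003-10-09); then Halvorsen and Mbeki (both 2010-02-17); then Salazar (2010-03-09).
Abara and Oyelaran both have company hire date 2002-10-22, so the next rule applies.
Among Abara and Oyelaran, alphabetically by surname: Abara before Oyelaran.
Espinoza and Sato both have company hire date 2003-12-06, so the next rule applies.
Among Espinoza and Sato, alphabetically by surname: Espinoza before Sato.
Halvorsen and Mbeki both have company hire date 2022-07-05, so the next rule applies.
Among Halvorsen and Mbeki, alphabetically by surname: Halvorsen before Mbeki.
Order: Abara, Oyelaran, Espinoza, Sato, Kapoor, Halvorsen, Mbeki, Salazar.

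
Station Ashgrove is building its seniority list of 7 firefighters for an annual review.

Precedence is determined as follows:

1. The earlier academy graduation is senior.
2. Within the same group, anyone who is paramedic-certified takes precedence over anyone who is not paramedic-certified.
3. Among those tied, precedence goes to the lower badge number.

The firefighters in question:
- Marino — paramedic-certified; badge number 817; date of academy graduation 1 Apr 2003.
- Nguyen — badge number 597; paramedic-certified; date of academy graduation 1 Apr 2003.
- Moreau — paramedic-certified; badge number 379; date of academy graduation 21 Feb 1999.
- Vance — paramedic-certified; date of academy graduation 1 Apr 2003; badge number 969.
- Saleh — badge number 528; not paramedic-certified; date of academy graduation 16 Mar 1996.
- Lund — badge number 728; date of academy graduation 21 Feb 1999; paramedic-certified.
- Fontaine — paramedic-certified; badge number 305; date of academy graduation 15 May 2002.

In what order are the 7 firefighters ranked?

Saleh, Moreau, Lund, Fontaine, Nguyen, Marino, Vance

By date of academy graduation (earlier first): Saleh (16 Mar 1996); then Moreau and Lund (both 21 Feb 1999); then Fontaine (15 May 2002); then Nguyen, Marino and Vance (each 1 Apr 2003).
Moreau and Lund are each paramedic-certified, so the next rule applies.
Among Moreau and Lund, by badge number (lower first): Moreau (379) before Lund (728).
Nguyen, Marino and Vance are each paramedic-certified, so the next rule applies.
Among Nguyen, Marino and Vance, by badge number (lower first): Nguyen (597) before Marino (817) before Vance (969).
Full order: Saleh, Moreau, Lund, Fontaine, Nguyen, Marino, Vance.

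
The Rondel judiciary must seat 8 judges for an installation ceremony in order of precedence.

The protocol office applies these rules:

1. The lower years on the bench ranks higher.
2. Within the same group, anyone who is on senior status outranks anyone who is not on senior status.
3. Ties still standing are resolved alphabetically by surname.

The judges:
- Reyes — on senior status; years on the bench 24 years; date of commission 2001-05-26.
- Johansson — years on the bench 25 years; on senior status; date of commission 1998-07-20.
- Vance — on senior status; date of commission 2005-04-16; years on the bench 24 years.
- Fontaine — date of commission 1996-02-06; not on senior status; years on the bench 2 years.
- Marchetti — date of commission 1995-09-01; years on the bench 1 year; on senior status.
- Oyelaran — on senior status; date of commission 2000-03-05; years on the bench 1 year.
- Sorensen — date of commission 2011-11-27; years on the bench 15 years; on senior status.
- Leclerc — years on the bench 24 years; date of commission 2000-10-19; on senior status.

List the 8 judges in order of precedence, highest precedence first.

Marchetti, Oyelaran, Fontaine, Sorensen, Leclerc, Reyes, Vance, Johansson

By years on the bench (lower first): Marchetti and Oyelaran (both 1 year); then Fontaine (2 years); then Sorensen (15 years); then Leclerc, Reyes and Vance (each 24 years); then Johansson (25 years).
Marchetti and Oyelaran are each on senior status, so the next rule applies.
Among Marchetti and Oyelaran, alphabetically by surname: Marchetti before Oyelaran.
Leclerc, Reyes and Vance are each on senior status, so the next rule applies.
Among Leclerc, Reyes and Vance, alphabetically by surname: Leclerc before Reyes before Vance.
Full order: Marchetti, Oyelaran, Fontaine, Sorensen, Leclerc, Reyes, Vance, Johansson.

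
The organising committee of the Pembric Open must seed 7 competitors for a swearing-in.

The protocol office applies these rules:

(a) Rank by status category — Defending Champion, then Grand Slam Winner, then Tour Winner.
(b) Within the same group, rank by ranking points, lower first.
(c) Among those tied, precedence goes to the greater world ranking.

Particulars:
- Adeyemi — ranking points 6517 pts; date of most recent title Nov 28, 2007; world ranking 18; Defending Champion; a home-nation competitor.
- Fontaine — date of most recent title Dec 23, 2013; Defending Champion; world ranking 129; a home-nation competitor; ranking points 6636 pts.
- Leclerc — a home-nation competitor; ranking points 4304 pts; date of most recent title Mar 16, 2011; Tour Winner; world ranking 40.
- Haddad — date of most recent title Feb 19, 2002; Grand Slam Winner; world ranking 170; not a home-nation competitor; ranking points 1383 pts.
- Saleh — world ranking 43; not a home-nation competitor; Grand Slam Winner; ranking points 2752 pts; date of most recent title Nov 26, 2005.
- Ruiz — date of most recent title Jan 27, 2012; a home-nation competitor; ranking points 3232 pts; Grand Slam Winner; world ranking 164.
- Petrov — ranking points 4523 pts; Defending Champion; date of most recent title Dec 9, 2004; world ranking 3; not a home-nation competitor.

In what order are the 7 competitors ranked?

By status category: Petrov, Adeyemi and Fontaine (Defending Champion); then Haddad, Saleh and Ruiz (Grand Slam Winner); then Leclerc (Tour Winner).
Among Petrov, Adeyemi and Fontaine, by ranking points (lower first): Petrov (4523 pts) before Adeyemi (6517 pts) before Fontaine (6636 pts).
Among Haddad, Saleh and Ruiz, by ranking points (lower first): Haddad (1383 pts) before Saleh (2752 pts) before Ruiz (3232 pts).
Full order: Petrov, Adeyemi, Fontaine, Haddad, Saleh, Ruiz, Leclerc.

Petrov, Adeyemi, Fontaine, Haddad, Saleh, Ruiz, Leclerc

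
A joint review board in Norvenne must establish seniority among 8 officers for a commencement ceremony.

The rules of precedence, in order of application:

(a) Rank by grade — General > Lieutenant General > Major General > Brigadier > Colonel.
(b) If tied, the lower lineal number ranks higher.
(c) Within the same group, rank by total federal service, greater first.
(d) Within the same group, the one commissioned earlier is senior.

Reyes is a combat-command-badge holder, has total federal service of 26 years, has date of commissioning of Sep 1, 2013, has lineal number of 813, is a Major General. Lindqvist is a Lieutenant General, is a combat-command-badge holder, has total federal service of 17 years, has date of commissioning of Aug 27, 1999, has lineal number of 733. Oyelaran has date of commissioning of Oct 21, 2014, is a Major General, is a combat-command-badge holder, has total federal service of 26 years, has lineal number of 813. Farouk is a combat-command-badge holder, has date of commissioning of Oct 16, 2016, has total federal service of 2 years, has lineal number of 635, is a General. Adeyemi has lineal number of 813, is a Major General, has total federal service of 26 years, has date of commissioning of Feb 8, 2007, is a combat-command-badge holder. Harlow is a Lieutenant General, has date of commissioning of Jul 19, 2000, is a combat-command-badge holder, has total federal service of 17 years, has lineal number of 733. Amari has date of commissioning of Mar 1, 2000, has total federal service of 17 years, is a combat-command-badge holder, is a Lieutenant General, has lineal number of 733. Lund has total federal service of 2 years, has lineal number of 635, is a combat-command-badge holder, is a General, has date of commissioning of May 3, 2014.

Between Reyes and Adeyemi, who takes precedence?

By grade: Lund and Farouk (General); then Lindqvist, Amari and Harlow (Lieutenant General); then Adeyemi, Reyes and Oyelaran (Major General).
Lund and Farouk both have lineal number 635, so the next rule applies.
Lund and Farouk both have total federal service 2 years, so the next rule applies.
Among Lund and Farouk, by date of commissioning (earlier first): Lund (May 3, 2014) before Farouk (Oct 16, 2016).
Lindqvist, Amari and Harlow all have lineal number 733, so the next rule applies.
Lindqvist, Amari and Harlow all have total federal service 17 years, so the next rule applies.
Among Lindqvist, Amari and Harlow, by date of commissioning (earlier first): Lindqvist (Aug 27, 1999) before Amari (Mar 1, 2000) before Harlow (Jul 19, 2000).
Adeyemi, Reyes and Oyelaran all have lineal number 813, so the next rule applies.
Adeyemi, Reyes and Oyelaran all have total federal service 26 years, so the next rule applies.
Among Adeyemi, Reyes and Oyelaran, by date of commissioning (earlier first): Adeyemi (Feb 8, 2007) before Reyes (Sep 1, 2013) before Oyelaran (Oct 21, 2014).
So Adeyemi takes precedence.

Adeyemi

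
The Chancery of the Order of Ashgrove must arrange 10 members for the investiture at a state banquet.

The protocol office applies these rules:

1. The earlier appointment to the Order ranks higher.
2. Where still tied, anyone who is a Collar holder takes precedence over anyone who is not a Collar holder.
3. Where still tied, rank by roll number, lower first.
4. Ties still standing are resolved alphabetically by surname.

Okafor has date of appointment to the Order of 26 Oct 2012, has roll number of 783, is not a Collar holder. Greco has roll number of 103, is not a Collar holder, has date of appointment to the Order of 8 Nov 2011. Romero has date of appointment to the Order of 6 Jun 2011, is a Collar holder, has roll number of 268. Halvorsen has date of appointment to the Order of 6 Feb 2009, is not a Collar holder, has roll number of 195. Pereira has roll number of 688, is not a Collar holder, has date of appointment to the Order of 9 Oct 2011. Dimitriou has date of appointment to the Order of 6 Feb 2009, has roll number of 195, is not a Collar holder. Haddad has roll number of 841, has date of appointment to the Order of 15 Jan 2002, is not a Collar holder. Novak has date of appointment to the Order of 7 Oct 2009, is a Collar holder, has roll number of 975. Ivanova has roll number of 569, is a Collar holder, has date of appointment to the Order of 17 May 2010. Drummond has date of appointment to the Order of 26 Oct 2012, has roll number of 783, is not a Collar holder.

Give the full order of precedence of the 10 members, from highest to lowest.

By date of appointment to the Order (earlier first): Haddad (15 Jan 2002); then Dimitriou and Halvorsen (both 6 Feb 2009); then Novak (7 Oct 2009); then Ivanova (17 May 2010); then Romero (6 Jun 2011); then Pereira (9 Oct 2011); then Greco (8 Nov 2011); then Drummond and Okafor (both 26 Oct 2012).
Dimitriou and Halvorsen are each not a Collar holder, so the next rule applies.
Dimitriou and Halvorsen both have roll number 195, so the next rule applies.
Among Dimitriou and Halvorsen, alphabetically by surname: Dimitriou before Halvorsen.
Drummond and Okafor are each not a Collar holder, so the next rule applies.
Drummond and Okafor both have roll number 783, so the next rule applies.
Among Drummond and Okafor, alphabetically by surname: Drummond before Okafor.
Full order: Haddad, Dimitriou, Halvorsen, Novak, Ivanova, Romero, Pereira, Greco, Drummond, Okafor.

Haddad, Dimitriou, Halvorsen, Novak, Ivanova, Romero, Pereira, Greco, Drummond, Okafor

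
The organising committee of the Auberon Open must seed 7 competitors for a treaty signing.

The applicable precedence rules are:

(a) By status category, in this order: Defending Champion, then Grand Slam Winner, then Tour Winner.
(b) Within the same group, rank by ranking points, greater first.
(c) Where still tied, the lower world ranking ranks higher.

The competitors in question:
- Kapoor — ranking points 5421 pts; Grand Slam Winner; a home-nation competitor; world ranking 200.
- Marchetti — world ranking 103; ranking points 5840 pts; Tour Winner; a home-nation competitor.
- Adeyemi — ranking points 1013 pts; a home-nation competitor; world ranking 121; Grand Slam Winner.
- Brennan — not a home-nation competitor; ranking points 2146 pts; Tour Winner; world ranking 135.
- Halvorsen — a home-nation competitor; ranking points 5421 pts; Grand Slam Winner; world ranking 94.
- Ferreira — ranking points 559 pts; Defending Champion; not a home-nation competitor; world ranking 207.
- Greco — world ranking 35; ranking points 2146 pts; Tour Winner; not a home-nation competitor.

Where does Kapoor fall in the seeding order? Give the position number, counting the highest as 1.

By status category: Ferreira (Defending Champion); then Halvorsen, Kapoor and Adeyemi (Grand Slam Winner); then Marchetti, Greco and Brennan (Tour Winner).
Among Halvorsen, Kapoor and Adeyemi, by ranking points (higher first): Halvorsen and Kapoor (5421 pts) before Adeyemi (1013 pts).
Among Halvorsen and Kapoor, by world ranking (lower first): Halvorsen (94) before Kapoor (200).
Among Marchetti, Greco and Brennan, by ranking points (higher first): Marchetti (5840 pts) before Greco and Brennan (2146 pts).
Among Greco and Brennan, by world ranking (lower first): Greco (35) before Brennan (135).
Order: Ferreira, Halvorsen, Kapoor, Adeyemi, Marchetti, Greco, Brennan. So position 3.

3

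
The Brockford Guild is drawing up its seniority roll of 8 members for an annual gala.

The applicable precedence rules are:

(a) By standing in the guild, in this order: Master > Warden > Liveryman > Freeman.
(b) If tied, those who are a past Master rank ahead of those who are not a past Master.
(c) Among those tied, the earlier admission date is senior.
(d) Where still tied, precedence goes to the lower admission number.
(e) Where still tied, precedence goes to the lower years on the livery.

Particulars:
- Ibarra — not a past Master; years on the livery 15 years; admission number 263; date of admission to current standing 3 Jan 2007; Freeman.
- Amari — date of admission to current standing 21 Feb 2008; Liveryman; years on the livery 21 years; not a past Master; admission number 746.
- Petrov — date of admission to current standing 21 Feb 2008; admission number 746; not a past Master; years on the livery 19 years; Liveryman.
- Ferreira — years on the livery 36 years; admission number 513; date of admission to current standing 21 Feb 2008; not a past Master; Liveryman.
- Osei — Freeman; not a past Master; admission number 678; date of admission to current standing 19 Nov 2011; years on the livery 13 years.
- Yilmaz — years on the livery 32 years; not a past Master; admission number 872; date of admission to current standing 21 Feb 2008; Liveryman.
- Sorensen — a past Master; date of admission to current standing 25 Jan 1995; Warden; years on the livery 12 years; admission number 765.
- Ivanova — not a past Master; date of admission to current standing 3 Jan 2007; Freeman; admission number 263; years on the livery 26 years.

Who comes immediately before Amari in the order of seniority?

By standing in the guild: Sorensen (Warden); then Ferreira, Petrov, Amari and Yilmaz (Liveryman); then Ibarra, Ivanova and Osei (Freeman).
Ferreira, Petrov, Amari and Yilmaz are each not a past Master, so the next rule applies.
Ferreira, Petrov, Amari and Yilmaz all have date of admission to current standing 21 Feb 2008, so the next rule applies.
Among Ferreira, Petrov, Amari and Yilmaz, by admission number (lower first): Ferreira (513) before Petrov and Amari (746) before Yilmaz (872).
Among Petrov and Amari, by years on the livery (lower first): Petrov (19 years) before Amari (21 years).
Ibarra, Ivanova and Osei are each not a past Master, so the next rule applies.
Among Ibarra, Ivanova and Osei, by date of admission to current standing (earlier first): Ibarra and Ivanova (3 Jan 2007) before Osei (19 Nov 2011).
Ibarra and Ivanova both have admission number 263, so the next rule applies.
Among Ibarra and Ivanova, by years on the livery (lower first): Ibarra (15 years) before Ivanova (26 years).
Order: Sorensen, Ferreira, Petrov, Amari, Yilmaz, Ibarra, Ivanova, Osei.

Petrov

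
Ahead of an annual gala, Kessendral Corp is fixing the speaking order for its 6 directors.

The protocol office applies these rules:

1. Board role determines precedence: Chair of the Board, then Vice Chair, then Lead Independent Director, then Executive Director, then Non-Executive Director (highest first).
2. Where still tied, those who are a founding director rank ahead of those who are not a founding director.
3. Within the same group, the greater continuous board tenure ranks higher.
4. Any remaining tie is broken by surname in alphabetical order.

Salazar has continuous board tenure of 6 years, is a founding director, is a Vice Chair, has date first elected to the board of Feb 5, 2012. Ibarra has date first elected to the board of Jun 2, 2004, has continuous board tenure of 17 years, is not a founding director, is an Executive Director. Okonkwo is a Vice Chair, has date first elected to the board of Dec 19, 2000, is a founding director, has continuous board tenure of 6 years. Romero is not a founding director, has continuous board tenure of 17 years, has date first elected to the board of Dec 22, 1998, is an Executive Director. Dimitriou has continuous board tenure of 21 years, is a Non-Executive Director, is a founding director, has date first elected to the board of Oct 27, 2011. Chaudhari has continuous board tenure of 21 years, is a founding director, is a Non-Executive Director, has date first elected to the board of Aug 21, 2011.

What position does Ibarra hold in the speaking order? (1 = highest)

3

By board role: Okonkwo and Salazar (Vice Chair); then Ibarra and Romero (Executive Director); then Chaudhari and Dimitriou (Non-Executive Director).
Okonkwo and Salazar are each a founding director, so the next rule applies.
Okonkwo and Salazar both have continuous board tenure 6 years, so the next rule applies.
Among Okonkwo and Salazar, alphabetically by surname: Okonkwo before Salazar.
Ibarra and Romero are each not a founding director, so the next rule applies.
Ibarra and Romero both have continuous board tenure 17 years, so the next rule applies.
Among Ibarra and Romero, alphabetically by surname: Ibarra before Romero.
Chaudhari and Dimitriou are each a founding director, so the next rule applies.
Chaudhari and Dimitriou both have continuous board tenure 21 years, so the next rule applies.
Among Chaudhari and Dimitriou, alphabetically by surname: Chaudhari before Dimitriou.
Order: Okonkwo, Salazar, Ibarra, Romero, Chaudhari, Dimitriou. So position 3.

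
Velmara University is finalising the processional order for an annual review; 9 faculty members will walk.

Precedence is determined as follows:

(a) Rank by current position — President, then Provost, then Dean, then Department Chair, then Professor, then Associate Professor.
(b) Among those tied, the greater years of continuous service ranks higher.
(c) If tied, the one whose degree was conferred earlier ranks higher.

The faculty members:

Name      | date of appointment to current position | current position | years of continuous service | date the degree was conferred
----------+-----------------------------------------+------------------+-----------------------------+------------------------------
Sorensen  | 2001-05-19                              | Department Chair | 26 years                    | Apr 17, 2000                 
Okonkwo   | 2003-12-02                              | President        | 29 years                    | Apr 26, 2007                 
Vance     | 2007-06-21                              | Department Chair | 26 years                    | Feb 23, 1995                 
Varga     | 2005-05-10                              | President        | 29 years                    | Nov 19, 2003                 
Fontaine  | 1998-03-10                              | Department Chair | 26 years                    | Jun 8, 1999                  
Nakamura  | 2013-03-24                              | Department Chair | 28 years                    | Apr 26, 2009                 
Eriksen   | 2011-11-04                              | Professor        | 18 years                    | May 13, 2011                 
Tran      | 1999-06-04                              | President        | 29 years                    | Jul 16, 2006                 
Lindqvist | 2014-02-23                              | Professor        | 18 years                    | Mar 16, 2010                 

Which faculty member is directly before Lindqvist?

By current position: Varga, Tran and Okonkwo (President); then Nakamura, Vance, Fontaine and Sorensen (Department Chair); then Lindqvist and Eriksen (Professor).
Varga, Tran and Okonkwo all have years of continuous service 29 years, so the next rule applies.
Among Varga, Tran and Okonkwo, by date the degree was conferred (earlier first): Varga (Nov 19, 2003) before Tran (Jul 16, 2006) before Okonkwo (Apr 26, 2007).
Among Nakamura, Vance, Fontaine and Sorensen, by years of continuous service (higher first): Nakamura (28 years) before Vance, Fontaine and Sorensen (26 years).
Among Vance, Fontaine and Sorensen, by date the degree was conferred (earlier first): Vance (Feb 23, 1995) before Fontaine (Jun 8, 1999) before Sorensen (Apr 17, 2000).
Lindqvist and Eriksen both have years of continuous service 18 years, so the next rule applies.
Among Lindqvist and Eriksen, by date the degree was conferred (earlier first): Lindqvist (Mar 16, 2010) before Eriksen (May 13, 2011).
Order: Varga, Tran, Okonkwo, Nakamura, Vance, Fontaine, Sorensen, Lindqvist, Eriksen.

Sorensen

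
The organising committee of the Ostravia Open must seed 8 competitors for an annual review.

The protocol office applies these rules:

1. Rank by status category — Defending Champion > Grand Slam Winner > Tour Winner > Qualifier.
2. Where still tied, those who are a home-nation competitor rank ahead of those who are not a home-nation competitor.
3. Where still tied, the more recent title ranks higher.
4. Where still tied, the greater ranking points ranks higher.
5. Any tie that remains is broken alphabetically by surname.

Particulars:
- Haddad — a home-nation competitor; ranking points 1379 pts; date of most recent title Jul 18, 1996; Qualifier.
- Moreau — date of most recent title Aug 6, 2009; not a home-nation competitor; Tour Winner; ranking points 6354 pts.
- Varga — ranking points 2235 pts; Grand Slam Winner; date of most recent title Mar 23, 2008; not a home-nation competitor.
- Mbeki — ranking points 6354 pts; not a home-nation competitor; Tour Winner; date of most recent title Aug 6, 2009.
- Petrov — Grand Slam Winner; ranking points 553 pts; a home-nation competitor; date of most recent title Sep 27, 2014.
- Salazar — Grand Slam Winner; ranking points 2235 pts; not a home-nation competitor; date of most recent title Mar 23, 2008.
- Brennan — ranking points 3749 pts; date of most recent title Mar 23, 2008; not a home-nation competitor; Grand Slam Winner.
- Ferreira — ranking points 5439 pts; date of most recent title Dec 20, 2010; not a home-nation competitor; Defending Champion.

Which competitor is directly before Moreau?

Mbeki

By status category: Ferreira (Defending Champion); then Petrov, Brennan, Salazar and Varga (Grand Slam Winner); then Mbeki and Moreau (Tour Winner); then Haddad (Qualifier).
Among Petrov, Brennan, Salazar and Varga, a home-nation competitor before not a home-nation competitor: Petrov (a home-nation competitor) before Brennan, Salazar and Varga (not a home-nation competitor).
Brennan, Salazar and Varga all have date of most recent title Mar 23, 2008, so the next rule applies.
Among Brennan, Salazar and Varga, by ranking points (higher first): Brennan (3749 pts) before Salazar and Varga (2235 pts).
Among Salazar and Varga, alphabetically by surname: Salazar before Varga.
Mbeki and Moreau are each not a home-nation competitor, so the next rule applies.
Mbeki and Moreau both have date of most recent title Aug 6, 2009, so the next rule applies.
Mbeki and Moreau both have ranking points 6354 pts, so the next rule applies.
Among Mbeki and Moreau, alphabetically by surname: Mbeki before Moreau.
Order: Ferreira, Petrov, Brennan, Salazar, Varga, Mbeki, Moreau, Haddad.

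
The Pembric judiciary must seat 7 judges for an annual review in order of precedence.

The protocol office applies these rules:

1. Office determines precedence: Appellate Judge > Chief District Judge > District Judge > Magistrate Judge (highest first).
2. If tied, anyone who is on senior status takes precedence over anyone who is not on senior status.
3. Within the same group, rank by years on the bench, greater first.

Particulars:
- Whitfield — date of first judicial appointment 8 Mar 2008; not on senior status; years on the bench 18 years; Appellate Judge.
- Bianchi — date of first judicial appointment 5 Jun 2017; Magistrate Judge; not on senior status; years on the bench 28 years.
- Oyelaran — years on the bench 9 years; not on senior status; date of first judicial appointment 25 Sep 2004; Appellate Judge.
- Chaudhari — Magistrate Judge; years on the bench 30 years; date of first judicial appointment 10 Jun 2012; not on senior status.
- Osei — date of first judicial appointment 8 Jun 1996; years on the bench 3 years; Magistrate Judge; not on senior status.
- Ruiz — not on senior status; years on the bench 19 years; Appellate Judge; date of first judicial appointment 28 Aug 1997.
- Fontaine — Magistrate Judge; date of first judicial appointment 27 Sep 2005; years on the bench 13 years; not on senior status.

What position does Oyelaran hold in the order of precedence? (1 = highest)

By office: Ruiz, Whitfield and Oyelaran (Appellate Judge); then Chaudhari, Bianchi, Fontaine and Osei (Magistrate Judge).
Ruiz, Whitfield and Oyelaran are each not on senior status, so the next rule applies.
Among Ruiz, Whitfield and Oyelaran, by years on the bench (higher first): Ruiz (19 years) before Whitfield (18 years) before Oyelaran (9 years).
Chaudhari, Bianchi, Fontaine and Osei are each not on senior status, so the next rule applies.
Among Chaudhari, Bianchi, Fontaine and Osei, by years on the bench (higher first): Chaudhari (30 years) before Bianchi (28 years) before Fontaine (13 years) before Osei (3 years).
Order: Ruiz, Whitfield, Oyelaran, Chaudhari, Bianchi, Fontaine, Osei. So position 3.

3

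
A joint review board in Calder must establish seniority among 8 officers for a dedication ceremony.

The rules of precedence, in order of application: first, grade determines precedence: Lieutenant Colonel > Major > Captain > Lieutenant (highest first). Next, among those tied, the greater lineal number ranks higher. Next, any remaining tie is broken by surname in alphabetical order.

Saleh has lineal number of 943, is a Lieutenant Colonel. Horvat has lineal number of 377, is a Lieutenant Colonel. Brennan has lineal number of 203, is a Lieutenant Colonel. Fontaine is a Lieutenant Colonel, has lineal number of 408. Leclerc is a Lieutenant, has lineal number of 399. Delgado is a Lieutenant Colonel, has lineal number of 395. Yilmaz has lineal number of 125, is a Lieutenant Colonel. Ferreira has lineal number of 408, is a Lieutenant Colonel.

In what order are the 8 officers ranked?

Saleh, Ferreira, Fontaine, Delgado, Horvat, Brennan, Yilmaz, Leclerc

By grade: Saleh, Ferreira, Fontaine, Delgado, Horvat, Brennan and Yilmaz (Lieutenant Colonel); then Leclerc (Lieutenant).
Among Saleh, Ferreira, Fontaine, Delgado, Horvat, Brennan and Yilmaz, by lineal number (higher first): Saleh (943) before Ferreira and Fontaine (408) before Delgado (395) before Horvat (377) before Brennan (203) before Yilmaz (125).
Among Ferreira and Fontaine, alphabetically by surname: Ferreira before Fontaine.
Full order: Saleh, Ferreira, Fontaine, Delgado, Horvat, Brennan, Yilmaz, Leclerc.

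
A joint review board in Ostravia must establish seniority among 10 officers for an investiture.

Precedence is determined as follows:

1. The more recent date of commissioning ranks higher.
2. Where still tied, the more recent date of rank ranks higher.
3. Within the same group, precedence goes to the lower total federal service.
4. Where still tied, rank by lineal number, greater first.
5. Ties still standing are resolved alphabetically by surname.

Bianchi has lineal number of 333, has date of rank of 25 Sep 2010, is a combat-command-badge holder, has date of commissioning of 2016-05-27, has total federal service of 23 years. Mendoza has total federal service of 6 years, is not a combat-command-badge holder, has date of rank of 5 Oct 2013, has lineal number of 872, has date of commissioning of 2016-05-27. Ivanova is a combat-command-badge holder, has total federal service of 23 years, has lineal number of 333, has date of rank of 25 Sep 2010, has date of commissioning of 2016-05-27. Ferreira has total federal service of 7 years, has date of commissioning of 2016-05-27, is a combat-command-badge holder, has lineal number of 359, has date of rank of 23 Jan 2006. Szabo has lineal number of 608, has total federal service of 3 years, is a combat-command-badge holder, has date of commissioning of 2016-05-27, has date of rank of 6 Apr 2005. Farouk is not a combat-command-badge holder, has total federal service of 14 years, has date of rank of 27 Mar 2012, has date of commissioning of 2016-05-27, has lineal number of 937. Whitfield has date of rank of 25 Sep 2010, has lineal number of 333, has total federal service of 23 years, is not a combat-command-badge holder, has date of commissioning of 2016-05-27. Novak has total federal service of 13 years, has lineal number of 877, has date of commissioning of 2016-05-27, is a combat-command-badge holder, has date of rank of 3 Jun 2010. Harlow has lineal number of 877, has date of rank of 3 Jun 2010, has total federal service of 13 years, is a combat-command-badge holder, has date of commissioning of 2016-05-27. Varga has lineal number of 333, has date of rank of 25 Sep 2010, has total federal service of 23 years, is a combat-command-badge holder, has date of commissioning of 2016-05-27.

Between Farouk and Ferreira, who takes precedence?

By date of commissioning (later first): Mendoza, Farouk, Bianchi, Ivanova, Varga, Whitfield, Harlow, Novak, Ferreira and Szabo (each 2016-05-27).
Among Mendoza, Farouk, Bianchi, Ivanova, Varga, Whitfield, Harlow, Novak, Ferreira and Szabo, by date of rank (later first): Mendoza (5 Oct 2013) before Farouk (27 Mar 2012) before Bianchi, Ivanova, Varga and Whitfield (25 Sep 2010) before Harlow and Novak (3 Jun 2010) before Ferreira (23 Jan 2006) before Szabo (6 Apr 2005).
Bianchi, Ivanova, Varga and Whitfield all have total federal service 23 years, so the next rule applies.
Bianchi, Ivanova, Varga and Whitfield all have lineal number 333, so the next rule applies.
Among Bianchi, Ivanova, Varga and Whitfield, alphabetically by surname: Bianchi before Ivanova before Varga before Whitfield.
Harlow and Novak both have total federal service 13 years, so the next rule applies.
Harlow and Novak both have lineal number 877, so the next rule applies.
Among Harlow and Novak, alphabetically by surname: Harlow before Novak.
So Farouk takes precedence.

Farouk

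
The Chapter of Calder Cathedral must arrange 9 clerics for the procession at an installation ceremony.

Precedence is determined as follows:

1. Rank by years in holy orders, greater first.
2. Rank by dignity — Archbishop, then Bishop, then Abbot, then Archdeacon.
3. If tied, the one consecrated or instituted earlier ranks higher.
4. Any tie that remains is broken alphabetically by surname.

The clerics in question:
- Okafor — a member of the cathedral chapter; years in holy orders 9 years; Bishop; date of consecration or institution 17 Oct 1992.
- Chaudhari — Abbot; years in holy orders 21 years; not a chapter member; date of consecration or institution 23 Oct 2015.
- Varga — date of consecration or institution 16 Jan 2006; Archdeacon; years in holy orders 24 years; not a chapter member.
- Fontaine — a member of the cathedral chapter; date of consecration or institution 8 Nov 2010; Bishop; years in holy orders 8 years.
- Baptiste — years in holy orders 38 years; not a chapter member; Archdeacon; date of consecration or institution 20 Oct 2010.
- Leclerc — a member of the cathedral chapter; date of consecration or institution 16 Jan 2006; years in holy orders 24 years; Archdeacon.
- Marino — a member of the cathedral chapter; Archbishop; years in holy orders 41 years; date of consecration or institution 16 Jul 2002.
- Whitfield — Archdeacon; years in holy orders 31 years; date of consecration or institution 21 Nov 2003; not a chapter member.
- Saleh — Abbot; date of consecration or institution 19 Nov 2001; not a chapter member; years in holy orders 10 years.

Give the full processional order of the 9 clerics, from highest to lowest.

Marino, Baptiste, Whitfield, Leclerc, Varga, Chaudhari, Saleh, Okafor, Fontaine

By years in holy orders (higher first): Marino (41 years); then Baptiste (38 years); then Whitfield (31 years); then Leclerc and Varga (both 24 years); then Chaudhari (21 years); then Saleh (10 years); then Okafor (9 years); then Fontaine (8 years).
Leclerc and Varga are each Archdeacon, so the next rule applies.
Leclerc and Varga both have date of consecration or institution 16 Jan 2006, so the next rule applies.
Among Leclerc and Varga, alphabetically by surname: Leclerc before Varga.
Full order: Marino, Baptiste, Whitfield, Leclerc, Varga, Chaudhari, Saleh, Okafor, Fontaine.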